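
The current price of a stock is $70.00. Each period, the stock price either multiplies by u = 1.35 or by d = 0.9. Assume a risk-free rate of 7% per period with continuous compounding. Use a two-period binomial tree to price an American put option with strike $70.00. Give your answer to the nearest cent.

$4.40

Risk-neutral probability p = (e^0.07 − 0.9)/(1.35 − 0.9) = 0.1725/0.4500 = 0.3834
Terminal stock prices: S_uu = 127.6, S_ud = 85.05, S_dd = 56.7
Terminal payoffs (K − S): max(-57.58, 0) = 0, max(-15.05, 0) = 0, max(13.3, 0) = 13.3
Node u (S = 94.5): continuation = e^(−0.07)·[0.3834·0.0000 + 0.6166·0.0000] = 0.0000; exercise value = 0.0000 ≤ continuation, so V_u = 0.0000
Node d (S = 63): continuation = e^(−0.07)·[0.3834·0.0000 + 0.6166·13.3000] = 7.6470; exercise value = 7.0000 ≤ continuation, so V_d = 7.6470
Node 0 (S = 70): continuation = e^(−0.07)·[0.3834·0.0000 + 0.6166·7.6470] = 4.3967; exercise value = 0.0000 ≤ continuation, so V_0 = 4.3967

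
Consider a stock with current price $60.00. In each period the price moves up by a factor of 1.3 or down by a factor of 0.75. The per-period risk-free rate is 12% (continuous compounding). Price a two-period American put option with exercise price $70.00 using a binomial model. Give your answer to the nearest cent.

$10.00

Risk-neutral probability p = (e^0.12 − 0.75)/(1.3 − 0.75) = 0.3775/0.5500 = 0.6864
Terminal stock prices: S_uu = 101.4, S_ud = 58.5, S_dd = 33.75
Terminal payoffs (K − S): max(-31.4, 0) = 0, max(11.5, 0) = 11.5, max(36.25, 0) = 36.25
Node u (S = 78): continuation = e^(−0.12)·[0.6864·0.0000 + 0.3136·11.5000] = 3.1990; exercise value = 0.0000 ≤ continuation, so V_u = 3.1990
Node d (S = 45): continuation = e^(−0.12)·[0.6864·11.5000 + 0.3136·36.2500] = 17.0844; exercise value = 25.0000 > continuation, so V_d = 25.0000 (exercise)
Node 0 (S = 60): continuation = e^(−0.12)·[0.6864·3.1990 + 0.3136·25.0000] = 8.9018; exercise value = 10.0000 > continuation, so V_0 = 10.0000 (exercise)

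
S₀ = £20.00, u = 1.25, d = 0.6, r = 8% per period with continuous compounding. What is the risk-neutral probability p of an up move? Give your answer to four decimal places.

Risk-neutral probability p = (e^0.08 − 0.6)/(1.25 − 0.6) = 0.4833/0.6500 = 0.7435

p = 0.7435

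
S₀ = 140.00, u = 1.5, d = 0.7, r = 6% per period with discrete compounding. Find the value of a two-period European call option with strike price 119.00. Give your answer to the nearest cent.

Risk-neutral probability p = (1 + 0.06 − 0.7)/(1.5 − 0.7) = 0.3600/0.8000 = 0.4500
Terminal stock prices: S_uu = 315, S_ud = 147, S_dd = 68.6
Terminal payoffs (S − K): max(196, 0) = 196, max(28, 0) = 28, max(-50.4, 0) = 0
Node u (S = 210): V_u = 1/1.06·[0.4500·196.0000 + 0.5500·28.0000] = 97.7358
Node d (S = 98): V_d = 1/1.06·[0.4500·28.0000 + 0.5500·0.0000] = 11.8868
Node 0 (S = 140): V_0 = 1/1.06·[0.4500·97.7358 + 0.5500·11.8868] = 47.6593

47.66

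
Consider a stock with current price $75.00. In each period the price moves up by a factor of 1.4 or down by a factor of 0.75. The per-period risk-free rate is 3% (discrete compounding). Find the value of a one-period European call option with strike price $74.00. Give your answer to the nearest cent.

$12.96

Risk-neutral probability p = (1 + 0.03 − 0.75)/(1.4 − 0.75) = 0.2800/0.6500 = 0.4308
Terminal stock prices: S_u = 105, S_d = 56.25
Terminal payoffs (S − K): max(31, 0) = 31, max(-17.75, 0) = 0
Node 0 (S = 75): V_0 = 1/1.03·[0.4308·31.0000 + 0.5692·0.0000] = 12.9649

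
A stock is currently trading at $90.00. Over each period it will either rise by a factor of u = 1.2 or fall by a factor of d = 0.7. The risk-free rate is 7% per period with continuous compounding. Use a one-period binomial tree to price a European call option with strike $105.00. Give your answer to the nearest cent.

$2.08

Risk-neutral probability p = (e^0.07 − 0.7)/(1.2 − 0.7) = 0.3725/0.5000 = 0.7450
Terminal stock prices: S_u = 108, S_d = 63
Terminal payoffs (S − K): max(3, 0) = 3, max(-42, 0) = 0
Node 0 (S = 90): V_0 = e^(−0.07)·[0.7450·3.0000 + 0.2550·0.0000] = 2.0839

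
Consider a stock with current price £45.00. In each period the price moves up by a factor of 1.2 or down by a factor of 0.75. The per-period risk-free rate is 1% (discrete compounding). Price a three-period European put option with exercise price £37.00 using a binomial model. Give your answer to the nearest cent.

£3.30

Risk-neutral probability p = (1 + 0.01 − 0.75)/(1.2 − 0.75) = 0.2600/0.4500 = 0.5778
Terminal stock prices: S_uuu = 77.76, S_uud = 48.6, S_udd = 30.38, S_ddd = 18.98
Terminal payoffs (K − S): max(-40.76, 0) = 0, max(-11.6, 0) = 0, max(6.625, 0) = 6.625, max(18.02, 0) = 18.02
Node uu (S = 64.8): V_uu = 1/1.01·[0.5778·0.0000 + 0.4222·0.0000] = 0.0000
Node ud (S = 40.5): V_ud = 1/1.01·[0.5778·0.0000 + 0.4222·6.6250] = 2.7695
Node dd (S = 25.31): V_dd = 1/1.01·[0.5778·6.6250 + 0.4222·18.0156] = 11.3212
Node u (S = 54): V_u = 1/1.01·[0.5778·0.0000 + 0.4222·2.7695] = 1.1578
Node d (S = 33.75): V_d = 1/1.01·[0.5778·2.7695 + 0.4222·11.3212] = 6.3170
Node 0 (S = 45): V_0 = 1/1.01·[0.5778·1.1578 + 0.4222·6.3170] = 3.3031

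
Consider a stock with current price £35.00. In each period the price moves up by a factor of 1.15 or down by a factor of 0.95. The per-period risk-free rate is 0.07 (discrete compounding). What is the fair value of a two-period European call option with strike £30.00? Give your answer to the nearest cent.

Risk-neutral probability p = (1 + 0.07 − 0.95)/(1.15 − 0.95) = 0.1200/0.2000 = 0.6000
Terminal stock prices: S_uu = 46.29, S_ud = 38.24, S_dd = 31.59
Terminal payoffs (S − K): max(16.29, 0) = 16.29, max(8.237, 0) = 8.237, max(1.587, 0) = 1.587
Node u (S = 40.25): V_u = 1/1.07·[0.6000·16.2875 + 0.4000·8.2375] = 12.2126
Node d (S = 33.25): V_d = 1/1.07·[0.6000·8.2375 + 0.4000·1.5875] = 5.2126
Node 0 (S = 35): V_0 = 1/1.07·[0.6000·12.2126 + 0.4000·5.2126] = 8.7968

£8.80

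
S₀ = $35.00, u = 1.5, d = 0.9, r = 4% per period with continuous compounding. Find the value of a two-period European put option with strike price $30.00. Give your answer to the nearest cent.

$0.89

Risk-neutral probability p = (e^0.04 − 0.9)/(1.5 − 0.9) = 0.1408/0.6000 = 0.2347
Terminal stock prices: S_uu = 78.75, S_ud = 47.25, S_dd = 28.35
Terminal payoffs (K − S): max(-48.75, 0) = 0, max(-17.25, 0) = 0, max(1.65, 0) = 1.65
Node u (S = 52.5): V_u = e^(−0.04)·[0.2347·0.0000 + 0.7653·0.0000] = 0.0000
Node d (S = 31.5): V_d = e^(−0.04)·[0.2347·0.0000 + 0.7653·1.6500] = 1.2133
Node 0 (S = 35): V_0 = e^(−0.04)·[0.2347·0.0000 + 0.7653·1.2133] = 0.8921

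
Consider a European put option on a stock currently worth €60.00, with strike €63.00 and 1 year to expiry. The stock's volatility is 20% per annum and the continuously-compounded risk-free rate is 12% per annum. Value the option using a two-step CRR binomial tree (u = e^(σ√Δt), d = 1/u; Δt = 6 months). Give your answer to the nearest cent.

CRR parameters: u = e^(σ√Δt) = e^(0.2·√0.5) = 1.1519, d = 1/u = 0.8681
Per-period rate: rΔt = 0.12·0.5 = 0.06, so R = e^0.06 = 1.0618
Risk-neutral probability p = (e^0.06 − 0.8681)/(1.1519 − 0.8681) = 0.1937/0.2838 = 0.6826
Terminal stock prices: S_uu = 79.61, S_ud = 60, S_dd = 45.22
Terminal payoffs (K − S): max(-16.61, 0) = 0, max(3, 0) = 3, max(17.78, 0) = 17.78
Node u (S = 69.11): V_u = e^(−0.06)·[0.6826·0.0000 + 0.3174·3.0000] = 0.8967
Node d (S = 52.09): V_d = e^(−0.06)·[0.6826·3.0000 + 0.3174·17.7817] = 7.2438
Node 0 (S = 60): V_0 = e^(−0.06)·[0.6826·0.8967 + 0.3174·7.2438] = 2.7417

€2.74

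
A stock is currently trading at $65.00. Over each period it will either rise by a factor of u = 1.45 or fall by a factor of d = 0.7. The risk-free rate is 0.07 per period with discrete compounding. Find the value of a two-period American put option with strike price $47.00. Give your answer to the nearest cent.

$3.40

Risk-neutral probability p = (1 + 0.07 − 0.7)/(1.45 − 0.7) = 0.3700/0.7500 = 0.4933
Terminal stock prices: S_uu = 136.7, S_ud = 65.97, S_dd = 31.85
Terminal payoffs (K − S): max(-89.66, 0) = 0, max(-18.97, 0) = 0, max(15.15, 0) = 15.15
Node u (S = 94.25): continuation = 1/1.07·[0.4933·0.0000 + 0.5067·0.0000] = 0.0000; exercise value = 0.0000 ≤ continuation, so V_u = 0.0000
Node d (S = 45.5): continuation = 1/1.07·[0.4933·0.0000 + 0.5067·15.1500] = 7.1738; exercise value = 1.5000 ≤ continuation, so V_d = 7.1738
Node 0 (S = 65): continuation = 1/1.07·[0.4933·0.0000 + 0.5067·7.1738] = 3.3970; exercise value = 0.0000 ≤ continuation, so V_0 = 3.3970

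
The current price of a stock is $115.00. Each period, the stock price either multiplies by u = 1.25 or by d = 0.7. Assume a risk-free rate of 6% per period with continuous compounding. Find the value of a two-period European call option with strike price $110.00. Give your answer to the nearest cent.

$26.75

Risk-neutral probability p = (e^0.06 − 0.7)/(1.25 − 0.7) = 0.3618/0.5500 = 0.6579
Terminal stock prices: S_uu = 179.7, S_ud = 100.6, S_dd = 56.35
Terminal payoffs (S − K): max(69.69, 0) = 69.69, max(-9.375, 0) = 0, max(-53.65, 0) = 0
Node u (S = 143.8): V_u = e^(−0.06)·[0.6579·69.6875 + 0.3421·0.0000] = 43.1765
Node d (S = 80.5): V_d = e^(−0.06)·[0.6579·0.0000 + 0.3421·0.0000] = 0.0000
Node 0 (S = 115): V_0 = e^(−0.06)·[0.6579·43.1765 + 0.3421·0.0000] = 26.7509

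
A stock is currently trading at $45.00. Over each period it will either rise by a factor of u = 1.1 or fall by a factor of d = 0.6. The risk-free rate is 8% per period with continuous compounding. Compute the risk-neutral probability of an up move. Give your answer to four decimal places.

Risk-neutral probability p = (e^0.08 − 0.6)/(1.1 − 0.6) = 0.4833/0.5000 = 0.9666

p = 0.9666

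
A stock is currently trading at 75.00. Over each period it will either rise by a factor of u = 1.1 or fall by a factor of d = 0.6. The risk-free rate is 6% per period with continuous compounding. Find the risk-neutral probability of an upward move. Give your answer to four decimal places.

p = 0.9237

Risk-neutral probability p = (e^0.06 − 0.6)/(1.1 − 0.6) = 0.4618/0.5000 = 0.9237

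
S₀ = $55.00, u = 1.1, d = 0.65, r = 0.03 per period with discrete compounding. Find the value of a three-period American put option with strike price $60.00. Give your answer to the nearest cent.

Risk-neutral probability p = (1 + 0.03 − 0.65)/(1.1 − 0.65) = 0.3800/0.4500 = 0.8444
Terminal stock prices: S_uuu = 73.21, S_uud = 43.26, S_udd = 25.56, S_ddd = 15.1
Terminal payoffs (K − S): max(-13.21, 0) = 0, max(16.74, 0) = 16.74, max(34.44, 0) = 34.44, max(44.9, 0) = 44.9
Node uu (S = 66.55): continuation = 1/1.03·[0.8444·0.0000 + 0.1556·16.7425] = 2.5285; exercise value = 0.0000 ≤ continuation, so V_uu = 2.5285
Node ud (S = 39.33): continuation = 1/1.03·[0.8444·16.7425 + 0.1556·34.4387] = 18.9274; exercise value = 20.6750 > continuation, so V_ud = 20.6750 (exercise)
Node dd (S = 23.24): continuation = 1/1.03·[0.8444·34.4387 + 0.1556·44.8956] = 35.0149; exercise value = 36.7625 > continuation, so V_dd = 36.7625 (exercise)
Node u (S = 60.5): continuation = 1/1.03·[0.8444·2.5285 + 0.1556·20.6750] = 5.1955; exercise value = 0.0000 ≤ continuation, so V_u = 5.1955
Node d (S = 35.75): continuation = 1/1.03·[0.8444·20.6750 + 0.1556·36.7625] = 22.5024; exercise value = 24.2500 > continuation, so V_d = 24.2500 (exercise)
Node 0 (S = 55): continuation = 1/1.03·[0.8444·5.1955 + 0.1556·24.2500] = 7.9218; exercise value = 5.0000 ≤ continuation, so V_0 = 7.9218

$7.92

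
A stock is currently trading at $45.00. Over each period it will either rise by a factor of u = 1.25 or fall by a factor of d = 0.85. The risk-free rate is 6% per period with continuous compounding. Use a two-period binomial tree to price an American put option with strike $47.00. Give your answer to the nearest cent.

Risk-neutral probability p = (e^0.06 − 0.85)/(1.25 − 0.85) = 0.2118/0.4000 = 0.5296
Terminal stock prices: S_uu = 70.31, S_ud = 47.81, S_dd = 32.51
Terminal payoffs (K − S): max(-23.31, 0) = 0, max(-0.8125, 0) = 0, max(14.49, 0) = 14.49
Node u (S = 56.25): continuation = e^(−0.06)·[0.5296·0.0000 + 0.4704·0.0000] = 0.0000; exercise value = 0.0000 ≤ continuation, so V_u = 0.0000
Node d (S = 38.25): continuation = e^(−0.06)·[0.5296·0.0000 + 0.4704·14.4875] = 6.4182; exercise value = 8.7500 > continuation, so V_d = 8.7500 (exercise)
Node 0 (S = 45): continuation = e^(−0.06)·[0.5296·0.0000 + 0.4704·8.7500] = 3.8764; exercise value = 2.0000 ≤ continuation, so V_0 = 3.8764

$3.88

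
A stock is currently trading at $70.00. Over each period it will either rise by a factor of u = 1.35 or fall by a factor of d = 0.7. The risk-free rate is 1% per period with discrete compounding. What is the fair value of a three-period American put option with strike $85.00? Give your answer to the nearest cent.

Risk-neutral probability p = (1 + 0.01 − 0.7)/(1.35 − 0.7) = 0.3100/0.6500 = 0.4769
Terminal stock prices: S_uuu = 172.2, S_uud = 89.3, S_udd = 46.3, S_ddd = 24.01
Terminal payoffs (K − S): max(-87.23, 0) = 0, max(-4.303, 0) = 0, max(38.7, 0) = 38.7, max(60.99, 0) = 60.99
Node uu (S = 127.6): continuation = 1/1.01·[0.4769·0.0000 + 0.5231·0.0000] = 0.0000; exercise value = 0.0000 ≤ continuation, so V_uu = 0.0000
Node ud (S = 66.15): continuation = 1/1.01·[0.4769·0.0000 + 0.5231·38.6950] = 20.0401; exercise value = 18.8500 ≤ continuation, so V_ud = 20.0401
Node dd (S = 34.3): continuation = 1/1.01·[0.4769·38.6950 + 0.5231·60.9900] = 49.8584; exercise value = 50.7000 > continuation, so V_dd = 50.7000 (exercise)
Node u (S = 94.5): continuation = 1/1.01·[0.4769·0.0000 + 0.5231·20.0401] = 10.3787; exercise value = 0.0000 ≤ continuation, so V_u = 10.3787
Node d (S = 49): continuation = 1/1.01·[0.4769·20.0401 + 0.5231·50.7000] = 35.7204; exercise value = 36.0000 > continuation, so V_d = 36.0000 (exercise)
Node 0 (S = 70): continuation = 1/1.01·[0.4769·10.3787 + 0.5231·36.0000] = 23.5452; exercise value = 15.0000 ≤ continuation, so V_0 = 23.5452

$23.55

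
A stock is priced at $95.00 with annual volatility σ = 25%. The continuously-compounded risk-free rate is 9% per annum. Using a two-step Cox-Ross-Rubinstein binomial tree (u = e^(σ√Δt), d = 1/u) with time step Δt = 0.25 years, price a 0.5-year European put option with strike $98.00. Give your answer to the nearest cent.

$5.87

CRR parameters: u = e^(σ√Δt) = e^(0.25·√0.25) = 1.1331, d = 1/u = 0.8825
Per-period rate: rΔt = 0.09·0.25 = 0.0225, so R = e^0.0225 = 1.0228
Risk-neutral probability p = (e^0.0225 − 0.8825)/(1.1331 − 0.8825) = 0.1403/0.2507 = 0.5596
Terminal stock prices: S_uu = 122, S_ud = 95, S_dd = 73.99
Terminal payoffs (K − S): max(-23.98, 0) = 0, max(3, 0) = 3, max(24.01, 0) = 24.01
Node u (S = 107.6): V_u = e^(−0.0225)·[0.5596·0.0000 + 0.4404·3.0000] = 1.2919
Node d (S = 83.84): V_d = e^(−0.0225)·[0.5596·3.0000 + 0.4404·24.0139] = 11.9824
Node 0 (S = 95): V_0 = e^(−0.0225)·[0.5596·1.2919 + 0.4404·11.9824] = 5.8668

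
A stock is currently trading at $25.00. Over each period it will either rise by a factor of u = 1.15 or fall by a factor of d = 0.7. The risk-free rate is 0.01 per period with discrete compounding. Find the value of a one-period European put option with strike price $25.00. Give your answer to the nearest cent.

Risk-neutral probability p = (1 + 0.01 − 0.7)/(1.15 − 0.7) = 0.3100/0.4500 = 0.6889
Terminal stock prices: S_u = 28.75, S_d = 17.5
Terminal payoffs (K − S): max(-3.75, 0) = 0, max(7.5, 0) = 7.5
Node 0 (S = 25): V_0 = 1/1.01·[0.6889·0.0000 + 0.3111·7.5000] = 2.3102

$2.31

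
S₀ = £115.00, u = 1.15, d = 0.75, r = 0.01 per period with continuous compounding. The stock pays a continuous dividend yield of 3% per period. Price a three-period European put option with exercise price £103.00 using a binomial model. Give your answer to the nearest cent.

Per-period risk-free factor R = e^0.01 = 1.0101; dividend-adjusted growth = e^(0.01−0.03) = 0.9802.
Risk-neutral probability p = (0.9802 − 0.75)/(1.15 − 0.75) = 0.2302/0.4000 = 0.5755
Terminal stock prices: S_uuu = 174.9, S_uud = 114.1, S_udd = 74.39, S_ddd = 48.52
Terminal payoffs (K − S): max(-71.9, 0) = 0, max(-11.07, 0) = 0, max(28.61, 0) = 28.61, max(54.48, 0) = 54.48
Node uu (S = 152.1): V_uu = e^(−0.01)·[0.5755·0.0000 + 0.4245·0.0000] = 0.0000
Node ud (S = 99.19): V_ud = e^(−0.01)·[0.5755·0.0000 + 0.4245·28.6094] = 12.0239
Node dd (S = 64.69): V_dd = e^(−0.01)·[0.5755·28.6094 + 0.4245·54.4844] = 39.1994
Node u (S = 132.2): V_u = e^(−0.01)·[0.5755·0.0000 + 0.4245·12.0239] = 5.0534
Node d (S = 86.25): V_d = e^(−0.01)·[0.5755·12.0239 + 0.4245·39.1994] = 23.3256
Node 0 (S = 115): V_0 = e^(−0.01)·[0.5755·5.0534 + 0.4245·23.3256] = 12.6826

£12.68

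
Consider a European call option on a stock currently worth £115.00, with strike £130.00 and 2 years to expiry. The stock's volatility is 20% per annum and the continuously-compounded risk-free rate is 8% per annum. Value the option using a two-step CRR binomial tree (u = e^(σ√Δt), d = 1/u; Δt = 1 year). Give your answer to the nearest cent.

£15.29

CRR parameters: u = e^(σ√Δt) = e^(0.2·√1) = 1.2214, d = 1/u = 0.8187
Per-period rate: rΔt = 0.08·1 = 0.08, so R = e^0.08 = 1.0833
Risk-neutral probability p = (e^0.08 − 0.8187)/(1.2214 − 0.8187) = 0.2646/0.4027 = 0.6570
Terminal stock prices: S_uu = 171.6, S_ud = 115, S_dd = 77.09
Terminal payoffs (S − K): max(41.56, 0) = 41.56, max(-15, 0) = 0, max(-52.91, 0) = 0
Node u (S = 140.5): V_u = e^(−0.08)·[0.6570·41.5598 + 0.3430·0.0000] = 25.2056
Node d (S = 94.15): V_d = e^(−0.08)·[0.6570·0.0000 + 0.3430·0.0000] = 0.0000
Node 0 (S = 115): V_0 = e^(−0.08)·[0.6570·25.2056 + 0.3430·0.0000] = 15.2869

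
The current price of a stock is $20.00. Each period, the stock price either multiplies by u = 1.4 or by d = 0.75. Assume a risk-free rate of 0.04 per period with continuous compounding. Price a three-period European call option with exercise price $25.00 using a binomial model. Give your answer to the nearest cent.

Risk-neutral probability p = (e^0.04 − 0.75)/(1.4 − 0.75) = 0.2908/0.6500 = 0.4474
Terminal stock prices: S_uuu = 54.88, S_uud = 29.4, S_udd = 15.75, S_ddd = 8.438
Terminal payoffs (S − K): max(29.88, 0) = 29.88, max(4.4, 0) = 4.4, max(-9.25, 0) = 0, max(-16.56, 0) = 0
Node uu (S = 39.2): V_uu = e^(−0.04)·[0.4474·29.8800 + 0.5526·4.4000] = 15.1803
Node ud (S = 21): V_ud = e^(−0.04)·[0.4474·4.4000 + 0.5526·0.0000] = 1.8914
Node dd (S = 11.25): V_dd = e^(−0.04)·[0.4474·0.0000 + 0.5526·0.0000] = 0.0000
Node u (S = 28): V_u = e^(−0.04)·[0.4474·15.1803 + 0.5526·1.8914] = 7.5296
Node d (S = 15): V_d = e^(−0.04)·[0.4474·1.8914 + 0.5526·0.0000] = 0.8130
Node 0 (S = 20): V_0 = e^(−0.04)·[0.4474·7.5296 + 0.5526·0.8130] = 3.6683

$3.67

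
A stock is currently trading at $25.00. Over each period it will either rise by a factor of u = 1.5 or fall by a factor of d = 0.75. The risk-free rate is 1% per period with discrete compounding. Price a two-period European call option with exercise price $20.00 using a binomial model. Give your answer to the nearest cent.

Risk-neutral probability p = (1 + 0.01 − 0.75)/(1.5 − 0.75) = 0.2600/0.7500 = 0.3467
Terminal stock prices: S_uu = 56.25, S_ud = 28.12, S_dd = 14.06
Terminal payoffs (S − K): max(36.25, 0) = 36.25, max(8.125, 0) = 8.125, max(-5.938, 0) = 0
Node u (S = 37.5): V_u = 1/1.01·[0.3467·36.2500 + 0.6533·8.1250] = 17.6980
Node d (S = 18.75): V_d = 1/1.01·[0.3467·8.1250 + 0.6533·0.0000] = 2.7888
Node 0 (S = 25): V_0 = 1/1.01·[0.3467·17.6980 + 0.6533·2.7888] = 7.8785

$7.88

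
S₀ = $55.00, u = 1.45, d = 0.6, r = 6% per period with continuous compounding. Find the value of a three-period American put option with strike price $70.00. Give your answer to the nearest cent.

$20.86

Risk-neutral probability p = (e^0.06 − 0.6)/(1.45 − 0.6) = 0.4618/0.8500 = 0.5433
Terminal stock prices: S_uuu = 167.7, S_uud = 69.38, S_udd = 28.71, S_ddd = 11.88
Terminal payoffs (K − S): max(-97.67, 0) = 0, max(0.6175, 0) = 0.6175, max(41.29, 0) = 41.29, max(58.12, 0) = 58.12
Node uu (S = 115.6): continuation = e^(−0.06)·[0.5433·0.0000 + 0.4567·0.6175] = 0.2656; exercise value = 0.0000 ≤ continuation, so V_uu = 0.2656
Node ud (S = 47.85): continuation = e^(−0.06)·[0.5433·0.6175 + 0.4567·41.2900] = 18.0735; exercise value = 22.1500 > continuation, so V_ud = 22.1500 (exercise)
Node dd (S = 19.8): continuation = e^(−0.06)·[0.5433·41.2900 + 0.4567·58.1200] = 46.1235; exercise value = 50.2000 > continuation, so V_dd = 50.2000 (exercise)
Node u (S = 79.75): continuation = e^(−0.06)·[0.5433·0.2656 + 0.4567·22.1500] = 9.6619; exercise value = 0.0000 ≤ continuation, so V_u = 9.6619
Node d (S = 33): continuation = e^(−0.06)·[0.5433·22.1500 + 0.4567·50.2000] = 32.9235; exercise value = 37.0000 > continuation, so V_d = 37.0000 (exercise)
Node 0 (S = 55): continuation = e^(−0.06)·[0.5433·9.6619 + 0.4567·37.0000] = 20.8565; exercise value = 15.0000 ≤ continuation, so V_0 = 20.8565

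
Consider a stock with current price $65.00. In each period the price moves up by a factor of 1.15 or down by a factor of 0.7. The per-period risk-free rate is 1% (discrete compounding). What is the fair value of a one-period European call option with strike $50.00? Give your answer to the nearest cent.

Risk-neutral probability p = (1 + 0.01 − 0.7)/(1.15 − 0.7) = 0.3100/0.4500 = 0.6889
Terminal stock prices: S_u = 74.75, S_d = 45.5
Terminal payoffs (S − K): max(24.75, 0) = 24.75, max(-4.5, 0) = 0
Node 0 (S = 65): V_0 = 1/1.01·[0.6889·24.7500 + 0.3111·0.0000] = 16.8812

$16.88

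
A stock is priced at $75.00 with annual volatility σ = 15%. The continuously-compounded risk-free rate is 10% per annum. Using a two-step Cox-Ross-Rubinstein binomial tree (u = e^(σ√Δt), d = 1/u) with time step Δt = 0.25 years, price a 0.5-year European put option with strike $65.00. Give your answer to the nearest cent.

CRR parameters: u = e^(σ√Δt) = e^(0.15·√0.25) = 1.0779, d = 1/u = 0.9277
Per-period rate: rΔt = 0.1·0.25 = 0.025, so R = e^0.025 = 1.0253
Risk-neutral probability p = (e^0.025 − 0.9277)/(1.0779 − 0.9277) = 0.0976/0.1501 = 0.6499
Terminal stock prices: S_uu = 87.14, S_ud = 75, S_dd = 64.55
Terminal payoffs (K − S): max(-22.14, 0) = 0, max(-10, 0) = 0, max(0.4469, 0) = 0.4469
Node u (S = 80.84): V_u = e^(−0.025)·[0.6499·0.0000 + 0.3501·0.0000] = 0.0000
Node d (S = 69.58): V_d = e^(−0.025)·[0.6499·0.0000 + 0.3501·0.4469] = 0.1526
Node 0 (S = 75): V_0 = e^(−0.025)·[0.6499·0.0000 + 0.3501·0.1526] = 0.0521

$0.05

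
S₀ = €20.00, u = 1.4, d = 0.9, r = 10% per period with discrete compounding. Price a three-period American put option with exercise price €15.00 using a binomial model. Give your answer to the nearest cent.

€0.07

Risk-neutral probability p = (1 + 0.1 − 0.9)/(1.4 − 0.9) = 0.2000/0.5000 = 0.4000
Terminal stock prices: S_uuu = 54.88, S_uud = 35.28, S_udd = 22.68, S_ddd = 14.58
Terminal payoffs (K − S): max(-39.88, 0) = 0, max(-20.28, 0) = 0, max(-7.68, 0) = 0, max(0.42, 0) = 0.42
Node uu (S = 39.2): continuation = 1/1.1·[0.4000·0.0000 + 0.6000·0.0000] = 0.0000; exercise value = 0.0000 ≤ continuation, so V_uu = 0.0000
Node ud (S = 25.2): continuation = 1/1.1·[0.4000·0.0000 + 0.6000·0.0000] = 0.0000; exercise value = 0.0000 ≤ continuation, so V_ud = 0.0000
Node dd (S = 16.2): continuation = 1/1.1·[0.4000·0.0000 + 0.6000·0.4200] = 0.2291; exercise value = 0.0000 ≤ continuation, so V_dd = 0.2291
Node u (S = 28): continuation = 1/1.1·[0.4000·0.0000 + 0.6000·0.0000] = 0.0000; exercise value = 0.0000 ≤ continuation, so V_u = 0.0000
Node d (S = 18): continuation = 1/1.1·[0.4000·0.0000 + 0.6000·0.2291] = 0.1250; exercise value = 0.0000 ≤ continuation, so V_d = 0.1250
Node 0 (S = 20): continuation = 1/1.1·[0.4000·0.0000 + 0.6000·0.1250] = 0.0682; exercise value = 0.0000 ≤ continuation, so V_0 = 0.0682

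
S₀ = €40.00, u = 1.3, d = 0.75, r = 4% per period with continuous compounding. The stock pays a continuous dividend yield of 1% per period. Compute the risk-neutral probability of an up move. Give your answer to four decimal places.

Per-period risk-free factor R = e^0.04 = 1.0408; dividend-adjusted growth = e^(0.04−0.01) = 1.0305.
Risk-neutral probability p = (1.0305 − 0.75)/(1.3 − 0.75) = 0.2805/0.5500 = 0.5099

p = 0.5099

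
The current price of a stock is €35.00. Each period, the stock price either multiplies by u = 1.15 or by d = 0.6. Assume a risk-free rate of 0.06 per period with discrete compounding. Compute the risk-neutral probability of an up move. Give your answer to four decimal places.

p = 0.8364

Risk-neutral probability p = (1 + 0.06 − 0.6)/(1.15 − 0.6) = 0.4600/0.5500 = 0.8364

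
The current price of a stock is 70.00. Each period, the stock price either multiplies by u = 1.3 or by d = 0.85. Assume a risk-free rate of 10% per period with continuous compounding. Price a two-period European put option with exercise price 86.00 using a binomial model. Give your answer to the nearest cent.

8.91

Risk-neutral probability p = (e^0.1 − 0.85)/(1.3 − 0.85) = 0.2552/0.4500 = 0.5670
Terminal stock prices: S_uu = 118.3, S_ud = 77.35, S_dd = 50.57
Terminal payoffs (K − S): max(-32.3, 0) = 0, max(8.65, 0) = 8.65, max(35.43, 0) = 35.43
Node u (S = 91): V_u = e^(−0.1)·[0.5670·0.0000 + 0.4330·8.6500] = 3.3887
Node d (S = 59.5): V_d = e^(−0.1)·[0.5670·8.6500 + 0.4330·35.4250] = 18.3160
Node 0 (S = 70): V_0 = e^(−0.1)·[0.5670·3.3887 + 0.4330·18.3160] = 8.9140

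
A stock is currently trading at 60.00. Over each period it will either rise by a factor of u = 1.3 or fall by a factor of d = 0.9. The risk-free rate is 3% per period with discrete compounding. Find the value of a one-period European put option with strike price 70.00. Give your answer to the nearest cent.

Risk-neutral probability p = (1 + 0.03 − 0.9)/(1.3 − 0.9) = 0.1300/0.4000 = 0.3250
Terminal stock prices: S_u = 78, S_d = 54
Terminal payoffs (K − S): max(-8, 0) = 0, max(16, 0) = 16
Node 0 (S = 60): V_0 = 1/1.03·[0.3250·0.0000 + 0.6750·16.0000] = 10.4854

10.49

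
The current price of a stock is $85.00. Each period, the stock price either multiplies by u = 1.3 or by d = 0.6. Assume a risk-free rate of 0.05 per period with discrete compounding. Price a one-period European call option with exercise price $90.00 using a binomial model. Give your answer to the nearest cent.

$12.55

Risk-neutral probability p = (1 + 0.05 − 0.6)/(1.3 − 0.6) = 0.4500/0.7000 = 0.6429
Terminal stock prices: S_u = 110.5, S_d = 51
Terminal payoffs (S − K): max(20.5, 0) = 20.5, max(-39, 0) = 0
Node 0 (S = 85): V_0 = 1/1.05·[0.6429·20.5000 + 0.3571·0.0000] = 12.5510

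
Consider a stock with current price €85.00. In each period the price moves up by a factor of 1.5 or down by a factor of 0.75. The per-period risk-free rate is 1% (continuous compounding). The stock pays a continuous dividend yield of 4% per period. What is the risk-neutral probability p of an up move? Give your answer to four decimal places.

Per-period risk-free factor R = e^0.01 = 1.0101; dividend-adjusted growth = e^(0.01−0.04) = 0.9704.
Risk-neutral probability p = (0.9704 − 0.75)/(1.5 − 0.75) = 0.2204/0.7500 = 0.2939

p = 0.2939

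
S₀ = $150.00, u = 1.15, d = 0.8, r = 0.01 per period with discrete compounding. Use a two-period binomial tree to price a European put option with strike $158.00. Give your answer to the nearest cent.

Risk-neutral probability p = (1 + 0.01 − 0.8)/(1.15 − 0.8) = 0.2100/0.3500 = 0.6000
Terminal stock prices: S_uu = 198.4, S_ud = 138, S_dd = 96
Terminal payoffs (K − S): max(-40.37, 0) = 0, max(20, 0) = 20, max(62, 0) = 62
Node u (S = 172.5): V_u = 1/1.01·[0.6000·0.0000 + 0.4000·20.0000] = 7.9208
Node d (S = 120): V_d = 1/1.01·[0.6000·20.0000 + 0.4000·62.0000] = 36.4356
Node 0 (S = 150): V_0 = 1/1.01·[0.6000·7.9208 + 0.4000·36.4356] = 19.1354

$19.14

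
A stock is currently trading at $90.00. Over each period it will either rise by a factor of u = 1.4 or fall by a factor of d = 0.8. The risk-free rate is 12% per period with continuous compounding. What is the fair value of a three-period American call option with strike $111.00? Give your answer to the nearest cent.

Risk-neutral probability p = (e^0.12 − 0.8)/(1.4 − 0.8) = 0.3275/0.6000 = 0.5458
Terminal stock prices: S_uuu = 247, S_uud = 141.1, S_udd = 80.64, S_ddd = 46.08
Terminal payoffs (S − K): max(136, 0) = 136, max(30.12, 0) = 30.12, max(-30.36, 0) = 0, max(-64.92, 0) = 0
Node uu (S = 176.4): continuation = e^(−0.12)·[0.5458·135.9600 + 0.4542·30.1200] = 77.9518; exercise value = 65.4000 ≤ continuation, so V_uu = 77.9518
Node ud (S = 100.8): continuation = e^(−0.12)·[0.5458·30.1200 + 0.4542·0.0000] = 14.5813; exercise value = 0.0000 ≤ continuation, so V_ud = 14.5813
Node dd (S = 57.6): continuation = e^(−0.12)·[0.5458·0.0000 + 0.4542·0.0000] = 0.0000; exercise value = 0.0000 ≤ continuation, so V_dd = 0.0000
Node u (S = 126): continuation = e^(−0.12)·[0.5458·77.9518 + 0.4542·14.5813] = 43.6105; exercise value = 15.0000 ≤ continuation, so V_u = 43.6105
Node d (S = 72): continuation = e^(−0.12)·[0.5458·14.5813 + 0.4542·0.0000] = 7.0589; exercise value = 0.0000 ≤ continuation, so V_d = 7.0589
Node 0 (S = 90): continuation = e^(−0.12)·[0.5458·43.6105 + 0.4542·7.0589] = 23.9555; exercise value = 0.0000 ≤ continuation, so V_0 = 23.9555

$23.96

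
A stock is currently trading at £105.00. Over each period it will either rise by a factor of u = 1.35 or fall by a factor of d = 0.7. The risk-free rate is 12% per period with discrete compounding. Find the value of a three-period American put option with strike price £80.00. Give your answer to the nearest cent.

£4.06

Risk-neutral probability p = (1 + 0.12 − 0.7)/(1.35 − 0.7) = 0.4200/0.6500 = 0.6462
Terminal stock prices: S_uuu = 258.3, S_uud = 134, S_udd = 69.46, S_ddd = 36.01
Terminal payoffs (K − S): max(-178.3, 0) = 0, max(-53.95, 0) = 0, max(10.54, 0) = 10.54, max(43.99, 0) = 43.99
Node uu (S = 191.4): continuation = 1/1.12·[0.6462·0.0000 + 0.3538·0.0000] = 0.0000; exercise value = 0.0000 ≤ continuation, so V_uu = 0.0000
Node ud (S = 99.22): continuation = 1/1.12·[0.6462·0.0000 + 0.3538·10.5425] = 3.3307; exercise value = 0.0000 ≤ continuation, so V_ud = 3.3307
Node dd (S = 51.45): continuation = 1/1.12·[0.6462·10.5425 + 0.3538·43.9850] = 19.9786; exercise value = 28.5500 > continuation, so V_dd = 28.5500 (exercise)
Node u (S = 141.8): continuation = 1/1.12·[0.6462·0.0000 + 0.3538·3.3307] = 1.0523; exercise value = 0.0000 ≤ continuation, so V_u = 1.0523
Node d (S = 73.5): continuation = 1/1.12·[0.6462·3.3307 + 0.3538·28.5500] = 10.9415; exercise value = 6.5000 ≤ continuation, so V_d = 10.9415
Node 0 (S = 105): continuation = 1/1.12·[0.6462·1.0523 + 0.3538·10.9415] = 4.0639; exercise value = 0.0000 ≤ continuation, so V_0 = 4.0639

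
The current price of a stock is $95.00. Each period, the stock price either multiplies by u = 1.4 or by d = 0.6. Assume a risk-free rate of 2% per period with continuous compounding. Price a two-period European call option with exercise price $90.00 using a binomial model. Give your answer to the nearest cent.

Risk-neutral probability p = (e^0.02 − 0.6)/(1.4 − 0.6) = 0.4202/0.8000 = 0.5253
Terminal stock prices: S_uu = 186.2, S_ud = 79.8, S_dd = 34.2
Terminal payoffs (S − K): max(96.2, 0) = 96.2, max(-10.2, 0) = 0, max(-55.8, 0) = 0
Node u (S = 133): V_u = e^(−0.02)·[0.5253·96.2000 + 0.4747·0.0000] = 49.5287
Node d (S = 57): V_d = e^(−0.02)·[0.5253·0.0000 + 0.4747·0.0000] = 0.0000
Node 0 (S = 95): V_0 = e^(−0.02)·[0.5253·49.5287 + 0.4747·0.0000] = 25.4999

$25.50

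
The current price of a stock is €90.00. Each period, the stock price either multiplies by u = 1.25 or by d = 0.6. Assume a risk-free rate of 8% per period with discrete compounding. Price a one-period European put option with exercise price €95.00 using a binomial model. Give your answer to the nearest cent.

Risk-neutral probability p = (1 + 0.08 − 0.6)/(1.25 − 0.6) = 0.4800/0.6500 = 0.7385
Terminal stock prices: S_u = 112.5, S_d = 54
Terminal payoffs (K − S): max(-17.5, 0) = 0, max(41, 0) = 41
Node 0 (S = 90): V_0 = 1/1.08·[0.7385·0.0000 + 0.2615·41.0000] = 9.9288

€9.93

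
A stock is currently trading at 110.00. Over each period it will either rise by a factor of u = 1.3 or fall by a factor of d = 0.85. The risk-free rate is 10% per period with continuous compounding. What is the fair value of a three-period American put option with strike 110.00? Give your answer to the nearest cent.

Risk-neutral probability p = (e^0.1 − 0.85)/(1.3 − 0.85) = 0.2552/0.4500 = 0.5670
Terminal stock prices: S_uuu = 241.7, S_uud = 158, S_udd = 103.3, S_ddd = 67.55
Terminal payoffs (K − S): max(-131.7, 0) = 0, max(-48.02, 0) = 0, max(6.683, 0) = 6.683, max(42.45, 0) = 42.45
Node uu (S = 185.9): continuation = e^(−0.1)·[0.5670·0.0000 + 0.4330·0.0000] = 0.0000; exercise value = 0.0000 ≤ continuation, so V_uu = 0.0000
Node ud (S = 121.5): continuation = e^(−0.1)·[0.5670·0.0000 + 0.4330·6.6825] = 2.6179; exercise value = 0.0000 ≤ continuation, so V_ud = 2.6179
Node dd (S = 79.47): continuation = e^(−0.1)·[0.5670·6.6825 + 0.4330·42.4463] = 20.0571; exercise value = 30.5250 > continuation, so V_dd = 30.5250 (exercise)
Node u (S = 143): continuation = e^(−0.1)·[0.5670·0.0000 + 0.4330·2.6179] = 1.0256; exercise value = 0.0000 ≤ continuation, so V_u = 1.0256
Node d (S = 93.5): continuation = e^(−0.1)·[0.5670·2.6179 + 0.4330·30.5250] = 13.3014; exercise value = 16.5000 > continuation, so V_d = 16.5000 (exercise)
Node 0 (S = 110): continuation = e^(−0.1)·[0.5670·1.0256 + 0.4330·16.5000] = 6.9901; exercise value = 0.0000 ≤ continuation, so V_0 = 6.9901

6.99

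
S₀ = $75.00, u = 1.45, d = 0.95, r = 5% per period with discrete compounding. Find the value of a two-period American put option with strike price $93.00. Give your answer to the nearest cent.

$18.00

Risk-neutral probability p = (1 + 0.05 − 0.95)/(1.45 − 0.95) = 0.1000/0.5000 = 0.2000
Terminal stock prices: S_uu = 157.7, S_ud = 103.3, S_dd = 67.69
Terminal payoffs (K − S): max(-64.69, 0) = 0, max(-10.31, 0) = 0, max(25.31, 0) = 25.31
Node u (S = 108.8): continuation = 1/1.05·[0.2000·0.0000 + 0.8000·0.0000] = 0.0000; exercise value = 0.0000 ≤ continuation, so V_u = 0.0000
Node d (S = 71.25): continuation = 1/1.05·[0.2000·0.0000 + 0.8000·25.3125] = 19.2857; exercise value = 21.7500 > continuation, so V_d = 21.7500 (exercise)
Node 0 (S = 75): continuation = 1/1.05·[0.2000·0.0000 + 0.8000·21.7500] = 16.5714; exercise value = 18.0000 > continuation, so V_0 = 18.0000 (exercise)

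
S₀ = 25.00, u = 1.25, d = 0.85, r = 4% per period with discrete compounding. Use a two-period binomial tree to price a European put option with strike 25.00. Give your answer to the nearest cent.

Risk-neutral probability p = (1 + 0.04 − 0.85)/(1.25 − 0.85) = 0.1900/0.4000 = 0.4750
Terminal stock prices: S_uu = 39.06, S_ud = 26.56, S_dd = 18.06
Terminal payoffs (K − S): max(-14.06, 0) = 0, max(-1.562, 0) = 0, max(6.938, 0) = 6.938
Node u (S = 31.25): V_u = 1/1.04·[0.4750·0.0000 + 0.5250·0.0000] = 0.0000
Node d (S = 21.25): V_d = 1/1.04·[0.4750·0.0000 + 0.5250·6.9375] = 3.5021
Node 0 (S = 25): V_0 = 1/1.04·[0.4750·0.0000 + 0.5250·3.5021] = 1.7679

1.77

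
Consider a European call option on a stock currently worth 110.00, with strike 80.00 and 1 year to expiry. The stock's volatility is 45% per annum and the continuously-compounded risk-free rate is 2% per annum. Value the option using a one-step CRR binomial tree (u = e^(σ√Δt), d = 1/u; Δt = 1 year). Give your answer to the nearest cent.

CRR parameters: u = e^(σ√Δt) = e^(0.45·√1) = 1.5683, d = 1/u = 0.6376
Per-period rate: rΔt = 0.02·1 = 0.02, so R = e^0.02 = 1.0202
Risk-neutral probability p = (e^0.02 − 0.6376)/(1.5683 − 0.6376) = 0.3826/0.9307 = 0.4111
Terminal stock prices: S_u = 172.5, S_d = 70.14
Terminal payoffs (S − K): max(92.51, 0) = 92.51, max(-9.861, 0) = 0
Node 0 (S = 110): V_0 = e^(−0.02)·[0.4111·92.5143 + 0.5889·0.0000] = 37.2765

37.28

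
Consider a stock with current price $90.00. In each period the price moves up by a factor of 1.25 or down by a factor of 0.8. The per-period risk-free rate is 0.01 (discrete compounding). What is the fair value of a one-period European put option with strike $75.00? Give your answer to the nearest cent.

Risk-neutral probability p = (1 + 0.01 − 0.8)/(1.25 − 0.8) = 0.2100/0.4500 = 0.4667
Terminal stock prices: S_u = 112.5, S_d = 72
Terminal payoffs (K − S): max(-37.5, 0) = 0, max(3, 0) = 3
Node 0 (S = 90): V_0 = 1/1.01·[0.4667·0.0000 + 0.5333·3.0000] = 1.5842

$1.58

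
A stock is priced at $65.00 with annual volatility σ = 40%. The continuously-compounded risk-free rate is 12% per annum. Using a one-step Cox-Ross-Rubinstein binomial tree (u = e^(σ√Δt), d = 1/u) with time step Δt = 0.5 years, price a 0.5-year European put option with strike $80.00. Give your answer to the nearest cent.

CRR parameters: u = e^(σ√Δt) = e^(0.4·√0.5) = 1.3269, d = 1/u = 0.7536
Per-period rate: rΔt = 0.12·0.5 = 0.06, so R = e^0.06 = 1.0618
Risk-neutral probability p = (e^0.06 − 0.7536)/(1.3269 − 0.7536) = 0.3082/0.5733 = 0.5376
Terminal stock prices: S_u = 86.25, S_d = 48.99
Terminal payoffs (K − S): max(-6.248, 0) = 0, max(31.01, 0) = 31.01
Node 0 (S = 65): V_0 = e^(−0.06)·[0.5376·0.0000 + 0.4624·31.0135] = 13.5048

$13.50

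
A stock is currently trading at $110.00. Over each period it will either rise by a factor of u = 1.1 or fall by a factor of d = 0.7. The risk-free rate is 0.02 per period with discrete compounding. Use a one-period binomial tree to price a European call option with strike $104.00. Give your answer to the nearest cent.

Risk-neutral probability p = (1 + 0.02 − 0.7)/(1.1 − 0.7) = 0.3200/0.4000 = 0.8000
Terminal stock prices: S_u = 121, S_d = 77
Terminal payoffs (S − K): max(17, 0) = 17, max(-27, 0) = 0
Node 0 (S = 110): V_0 = 1/1.02·[0.8000·17.0000 + 0.2000·0.0000] = 13.3333

$13.33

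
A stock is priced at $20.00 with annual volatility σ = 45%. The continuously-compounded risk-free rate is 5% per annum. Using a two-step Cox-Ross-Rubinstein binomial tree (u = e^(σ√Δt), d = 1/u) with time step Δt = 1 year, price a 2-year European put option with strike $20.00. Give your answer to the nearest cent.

CRR parameters: u = e^(σ√Δt) = e^(0.45·√1) = 1.5683, d = 1/u = 0.6376
Per-period rate: rΔt = 0.05·1 = 0.05, so R = e^0.05 = 1.0513
Risk-neutral probability p = (e^0.05 − 0.6376)/(1.5683 − 0.6376) = 0.4136/0.9307 = 0.4445
Terminal stock prices: S_uu = 49.19, S_ud = 20, S_dd = 8.131
Terminal payoffs (K − S): max(-29.19, 0) = 0, max(0, 0) = 0, max(11.87, 0) = 11.87
Node u (S = 31.37): V_u = e^(−0.05)·[0.4445·0.0000 + 0.5555·0.0000] = 0.0000
Node d (S = 12.75): V_d = e^(−0.05)·[0.4445·0.0000 + 0.5555·11.8686] = 6.2720
Node 0 (S = 20): V_0 = e^(−0.05)·[0.4445·0.0000 + 0.5555·6.2720] = 3.3145

$3.31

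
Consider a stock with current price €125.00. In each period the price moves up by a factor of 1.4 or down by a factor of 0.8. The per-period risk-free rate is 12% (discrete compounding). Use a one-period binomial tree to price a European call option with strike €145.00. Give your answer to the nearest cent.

Risk-neutral probability p = (1 + 0.12 − 0.8)/(1.4 − 0.8) = 0.3200/0.6000 = 0.5333
Terminal stock prices: S_u = 175, S_d = 100
Terminal payoffs (S − K): max(30, 0) = 30, max(-45, 0) = 0
Node 0 (S = 125): V_0 = 1/1.12·[0.5333·30.0000 + 0.4667·0.0000] = 14.2857

€14.29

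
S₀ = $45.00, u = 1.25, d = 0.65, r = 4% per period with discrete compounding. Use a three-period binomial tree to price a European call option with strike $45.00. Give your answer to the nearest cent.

$10.75

Risk-neutral probability p = (1 + 0.04 − 0.65)/(1.25 − 0.65) = 0.3900/0.6000 = 0.6500
Terminal stock prices: S_uuu = 87.89, S_uud = 45.7, S_udd = 23.77, S_ddd = 12.36
Terminal payoffs (S − K): max(42.89, 0) = 42.89, max(0.7031, 0) = 0.7031, max(-21.23, 0) = 0, max(-32.64, 0) = 0
Node uu (S = 70.31): V_uu = 1/1.04·[0.6500·42.8906 + 0.3500·0.7031] = 27.0433
Node ud (S = 36.56): V_ud = 1/1.04·[0.6500·0.7031 + 0.3500·0.0000] = 0.4395
Node dd (S = 19.01): V_dd = 1/1.04·[0.6500·0.0000 + 0.3500·0.0000] = 0.0000
Node u (S = 56.25): V_u = 1/1.04·[0.6500·27.0433 + 0.3500·0.4395] = 17.0499
Node d (S = 29.25): V_d = 1/1.04·[0.6500·0.4395 + 0.3500·0.0000] = 0.2747
Node 0 (S = 45): V_0 = 1/1.04·[0.6500·17.0499 + 0.3500·0.2747] = 10.7486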